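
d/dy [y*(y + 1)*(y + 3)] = 3*y^2 + 8*y + 3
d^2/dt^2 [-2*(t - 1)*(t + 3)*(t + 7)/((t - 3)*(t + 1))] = 48*(-3*t^3 - 3*t^2 - 21*t + 11)/(t^6 - 6*t^5 + 3*t^4 + 28*t^3 - 9*t^2 - 54*t - 27)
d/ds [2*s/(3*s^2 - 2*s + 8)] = 2*(8 - 3*s^2)/(9*s^4 - 12*s^3 + 52*s^2 - 32*s + 64)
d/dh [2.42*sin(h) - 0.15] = 2.42*cos(h)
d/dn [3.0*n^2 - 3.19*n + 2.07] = 6.0*n - 3.19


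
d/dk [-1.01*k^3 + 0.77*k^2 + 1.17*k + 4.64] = -3.03*k^2 + 1.54*k + 1.17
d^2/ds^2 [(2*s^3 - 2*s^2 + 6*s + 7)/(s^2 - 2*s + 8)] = 6*(-2*s^3 - 9*s^2 + 66*s - 20)/(s^6 - 6*s^5 + 36*s^4 - 104*s^3 + 288*s^2 - 384*s + 512)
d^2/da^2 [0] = 0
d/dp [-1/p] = p^(-2)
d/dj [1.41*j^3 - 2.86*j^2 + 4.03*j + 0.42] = 4.23*j^2 - 5.72*j + 4.03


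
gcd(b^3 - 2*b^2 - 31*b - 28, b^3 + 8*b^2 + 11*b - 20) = b + 4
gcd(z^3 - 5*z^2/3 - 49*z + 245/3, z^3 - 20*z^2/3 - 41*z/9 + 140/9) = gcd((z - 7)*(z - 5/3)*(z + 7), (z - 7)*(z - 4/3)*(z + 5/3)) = z - 7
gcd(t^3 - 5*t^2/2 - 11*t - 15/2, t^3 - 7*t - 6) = t + 1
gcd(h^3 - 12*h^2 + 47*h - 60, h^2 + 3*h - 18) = h - 3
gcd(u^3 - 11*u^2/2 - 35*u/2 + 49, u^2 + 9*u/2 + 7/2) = u + 7/2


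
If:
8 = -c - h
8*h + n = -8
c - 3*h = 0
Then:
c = -6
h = -2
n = 8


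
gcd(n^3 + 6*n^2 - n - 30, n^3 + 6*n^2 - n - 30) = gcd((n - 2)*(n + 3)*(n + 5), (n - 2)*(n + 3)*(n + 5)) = n^3 + 6*n^2 - n - 30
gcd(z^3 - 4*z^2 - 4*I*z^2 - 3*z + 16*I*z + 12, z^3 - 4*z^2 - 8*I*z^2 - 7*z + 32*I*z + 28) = z^2 + z*(-4 - I) + 4*I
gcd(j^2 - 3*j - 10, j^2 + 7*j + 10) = j + 2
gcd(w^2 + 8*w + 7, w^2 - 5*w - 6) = w + 1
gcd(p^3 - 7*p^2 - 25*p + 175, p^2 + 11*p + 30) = p + 5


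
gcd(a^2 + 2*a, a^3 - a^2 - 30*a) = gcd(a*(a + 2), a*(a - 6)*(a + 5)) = a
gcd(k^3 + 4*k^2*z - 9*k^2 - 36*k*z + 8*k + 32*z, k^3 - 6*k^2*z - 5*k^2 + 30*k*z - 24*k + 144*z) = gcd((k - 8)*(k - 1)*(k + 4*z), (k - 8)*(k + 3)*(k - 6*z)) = k - 8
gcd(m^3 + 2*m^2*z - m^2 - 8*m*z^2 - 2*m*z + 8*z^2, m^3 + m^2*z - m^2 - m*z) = m - 1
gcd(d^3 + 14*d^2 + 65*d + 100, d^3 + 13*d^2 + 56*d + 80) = d^2 + 9*d + 20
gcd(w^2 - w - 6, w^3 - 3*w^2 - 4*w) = 1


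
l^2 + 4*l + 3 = (l + 1)*(l + 3)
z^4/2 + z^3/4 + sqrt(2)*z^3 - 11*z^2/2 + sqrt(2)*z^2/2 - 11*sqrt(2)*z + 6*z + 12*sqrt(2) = (z/2 + sqrt(2))*(z - 2)*(z - 3/2)*(z + 4)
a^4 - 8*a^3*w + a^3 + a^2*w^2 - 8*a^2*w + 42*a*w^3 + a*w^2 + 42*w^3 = (a + 1)*(a - 7*w)*(a - 3*w)*(a + 2*w)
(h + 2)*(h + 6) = h^2 + 8*h + 12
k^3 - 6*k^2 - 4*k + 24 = (k - 6)*(k - 2)*(k + 2)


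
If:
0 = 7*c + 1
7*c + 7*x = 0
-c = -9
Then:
No Solution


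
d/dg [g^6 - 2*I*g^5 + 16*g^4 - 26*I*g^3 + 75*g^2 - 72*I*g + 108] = 6*g^5 - 10*I*g^4 + 64*g^3 - 78*I*g^2 + 150*g - 72*I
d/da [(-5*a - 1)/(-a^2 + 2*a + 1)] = (5*a^2 - 10*a - 2*(a - 1)*(5*a + 1) - 5)/(-a^2 + 2*a + 1)^2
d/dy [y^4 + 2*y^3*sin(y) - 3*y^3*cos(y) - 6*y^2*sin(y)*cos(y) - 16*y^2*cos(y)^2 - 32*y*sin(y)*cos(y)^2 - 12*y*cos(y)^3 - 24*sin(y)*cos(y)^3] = 3*y^3*sin(y) + 2*y^3*cos(y) + 4*y^3 + 6*y^2*sin(y) + 16*y^2*sin(2*y) - 9*y^2*cos(y) - 6*y^2*cos(2*y) + 9*y*sin(y) - 6*y*sin(2*y) + 9*y*sin(3*y) - 8*y*cos(y) - 16*y*cos(2*y) - 24*y*cos(3*y) - 16*y - 8*sin(y) - 8*sin(3*y) - 9*cos(y) - 24*cos(2*y)^2 - 12*cos(2*y) - 3*cos(3*y) + 12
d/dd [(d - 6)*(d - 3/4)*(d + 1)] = 3*d^2 - 23*d/2 - 9/4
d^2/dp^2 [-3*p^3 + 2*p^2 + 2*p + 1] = 4 - 18*p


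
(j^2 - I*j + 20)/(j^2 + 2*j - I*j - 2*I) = (j^2 - I*j + 20)/(j^2 + j*(2 - I) - 2*I)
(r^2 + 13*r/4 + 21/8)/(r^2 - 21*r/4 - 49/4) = (r + 3/2)/(r - 7)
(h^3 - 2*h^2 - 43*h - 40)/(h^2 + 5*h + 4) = (h^2 - 3*h - 40)/(h + 4)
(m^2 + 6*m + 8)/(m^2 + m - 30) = (m^2 + 6*m + 8)/(m^2 + m - 30)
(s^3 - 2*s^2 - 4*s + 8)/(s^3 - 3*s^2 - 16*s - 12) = (s^2 - 4*s + 4)/(s^2 - 5*s - 6)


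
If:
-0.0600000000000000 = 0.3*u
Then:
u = -0.20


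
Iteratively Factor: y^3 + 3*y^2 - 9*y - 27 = (y - 3)*(y^2 + 6*y + 9) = (y - 3)*(y + 3)*(y + 3)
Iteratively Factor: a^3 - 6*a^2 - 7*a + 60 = (a + 3)*(a^2 - 9*a + 20) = (a - 5)*(a + 3)*(a - 4)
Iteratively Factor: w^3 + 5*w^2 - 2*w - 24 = (w + 4)*(w^2 + w - 6) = (w + 3)*(w + 4)*(w - 2)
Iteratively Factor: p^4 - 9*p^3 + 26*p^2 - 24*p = (p - 4)*(p^3 - 5*p^2 + 6*p) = (p - 4)*(p - 3)*(p^2 - 2*p) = (p - 4)*(p - 3)*(p - 2)*(p)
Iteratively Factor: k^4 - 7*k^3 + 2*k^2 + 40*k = (k - 4)*(k^3 - 3*k^2 - 10*k) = (k - 5)*(k - 4)*(k^2 + 2*k) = k*(k - 5)*(k - 4)*(k + 2)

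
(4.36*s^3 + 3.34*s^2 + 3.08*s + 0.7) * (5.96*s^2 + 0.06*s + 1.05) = 25.9856*s^5 + 20.168*s^4 + 23.1352*s^3 + 7.8638*s^2 + 3.276*s + 0.735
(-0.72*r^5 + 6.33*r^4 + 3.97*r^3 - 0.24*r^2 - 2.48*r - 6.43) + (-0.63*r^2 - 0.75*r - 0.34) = -0.72*r^5 + 6.33*r^4 + 3.97*r^3 - 0.87*r^2 - 3.23*r - 6.77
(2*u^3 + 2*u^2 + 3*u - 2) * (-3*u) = -6*u^4 - 6*u^3 - 9*u^2 + 6*u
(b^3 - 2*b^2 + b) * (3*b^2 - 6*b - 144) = 3*b^5 - 12*b^4 - 129*b^3 + 282*b^2 - 144*b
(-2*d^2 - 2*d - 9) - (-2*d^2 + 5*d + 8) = -7*d - 17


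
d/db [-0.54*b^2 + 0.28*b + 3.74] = 0.28 - 1.08*b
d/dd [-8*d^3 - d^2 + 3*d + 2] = -24*d^2 - 2*d + 3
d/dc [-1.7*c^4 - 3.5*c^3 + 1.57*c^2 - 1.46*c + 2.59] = -6.8*c^3 - 10.5*c^2 + 3.14*c - 1.46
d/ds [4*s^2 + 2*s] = 8*s + 2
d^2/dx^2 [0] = 0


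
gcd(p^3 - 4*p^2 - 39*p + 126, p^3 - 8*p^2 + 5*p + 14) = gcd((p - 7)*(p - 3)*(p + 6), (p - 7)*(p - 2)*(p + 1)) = p - 7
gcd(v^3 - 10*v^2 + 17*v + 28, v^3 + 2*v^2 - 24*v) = v - 4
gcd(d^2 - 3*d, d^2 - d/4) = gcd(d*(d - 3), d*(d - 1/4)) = d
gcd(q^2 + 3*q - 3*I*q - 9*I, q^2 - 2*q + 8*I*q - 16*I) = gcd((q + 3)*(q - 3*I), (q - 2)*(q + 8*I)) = 1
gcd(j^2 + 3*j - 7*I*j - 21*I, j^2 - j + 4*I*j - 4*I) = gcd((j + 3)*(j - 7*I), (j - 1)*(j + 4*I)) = 1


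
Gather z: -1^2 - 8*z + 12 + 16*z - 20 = 8*z - 9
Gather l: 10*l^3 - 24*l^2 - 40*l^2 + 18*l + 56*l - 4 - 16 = 10*l^3 - 64*l^2 + 74*l - 20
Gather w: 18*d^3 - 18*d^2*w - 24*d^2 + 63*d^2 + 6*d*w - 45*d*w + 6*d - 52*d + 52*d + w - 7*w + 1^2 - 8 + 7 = 18*d^3 + 39*d^2 + 6*d + w*(-18*d^2 - 39*d - 6)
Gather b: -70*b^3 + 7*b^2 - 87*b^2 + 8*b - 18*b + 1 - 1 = -70*b^3 - 80*b^2 - 10*b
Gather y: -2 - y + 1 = -y - 1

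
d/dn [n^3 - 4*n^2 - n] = 3*n^2 - 8*n - 1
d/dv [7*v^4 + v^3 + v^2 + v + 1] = 28*v^3 + 3*v^2 + 2*v + 1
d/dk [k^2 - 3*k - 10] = 2*k - 3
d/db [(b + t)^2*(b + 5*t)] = (b + t)*(3*b + 11*t)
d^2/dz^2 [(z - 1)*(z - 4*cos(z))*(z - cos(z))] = 5*z^2*cos(z) + 20*z*sin(z) - 5*z*cos(z) - 8*z*cos(2*z) + 6*z - 10*sqrt(2)*sin(z + pi/4) + 8*sqrt(2)*cos(2*z + pi/4) - 2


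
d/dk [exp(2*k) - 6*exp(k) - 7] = 2*(exp(k) - 3)*exp(k)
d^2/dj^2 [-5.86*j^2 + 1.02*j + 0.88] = -11.7200000000000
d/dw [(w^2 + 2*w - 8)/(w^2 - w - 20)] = -3/(w^2 - 10*w + 25)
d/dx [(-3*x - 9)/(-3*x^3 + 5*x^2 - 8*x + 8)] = 6*(-3*x^3 - 11*x^2 + 15*x - 16)/(9*x^6 - 30*x^5 + 73*x^4 - 128*x^3 + 144*x^2 - 128*x + 64)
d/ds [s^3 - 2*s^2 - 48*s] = 3*s^2 - 4*s - 48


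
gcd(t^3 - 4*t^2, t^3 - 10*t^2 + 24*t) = t^2 - 4*t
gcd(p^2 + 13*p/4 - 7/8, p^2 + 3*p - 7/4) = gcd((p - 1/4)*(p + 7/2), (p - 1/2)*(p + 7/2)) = p + 7/2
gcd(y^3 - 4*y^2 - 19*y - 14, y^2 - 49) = y - 7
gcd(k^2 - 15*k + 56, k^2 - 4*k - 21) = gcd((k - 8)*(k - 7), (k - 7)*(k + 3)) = k - 7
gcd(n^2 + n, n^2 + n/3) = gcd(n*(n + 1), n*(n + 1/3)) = n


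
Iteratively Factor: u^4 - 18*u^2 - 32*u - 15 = (u + 3)*(u^3 - 3*u^2 - 9*u - 5) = (u + 1)*(u + 3)*(u^2 - 4*u - 5) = (u + 1)^2*(u + 3)*(u - 5)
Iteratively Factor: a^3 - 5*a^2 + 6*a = (a - 2)*(a^2 - 3*a) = a*(a - 2)*(a - 3)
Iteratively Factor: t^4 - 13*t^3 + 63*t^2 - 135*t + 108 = (t - 3)*(t^3 - 10*t^2 + 33*t - 36) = (t - 3)^2*(t^2 - 7*t + 12) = (t - 4)*(t - 3)^2*(t - 3)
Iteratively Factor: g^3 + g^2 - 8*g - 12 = (g + 2)*(g^2 - g - 6) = (g - 3)*(g + 2)*(g + 2)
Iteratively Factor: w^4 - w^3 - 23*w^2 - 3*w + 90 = (w + 3)*(w^3 - 4*w^2 - 11*w + 30) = (w - 5)*(w + 3)*(w^2 + w - 6) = (w - 5)*(w + 3)^2*(w - 2)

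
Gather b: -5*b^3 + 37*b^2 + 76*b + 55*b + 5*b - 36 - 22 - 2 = -5*b^3 + 37*b^2 + 136*b - 60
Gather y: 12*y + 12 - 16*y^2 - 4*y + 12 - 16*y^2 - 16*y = -32*y^2 - 8*y + 24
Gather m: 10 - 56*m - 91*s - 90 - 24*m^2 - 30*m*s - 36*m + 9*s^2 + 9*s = -24*m^2 + m*(-30*s - 92) + 9*s^2 - 82*s - 80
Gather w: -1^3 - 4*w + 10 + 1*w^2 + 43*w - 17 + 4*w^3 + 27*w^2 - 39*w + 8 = 4*w^3 + 28*w^2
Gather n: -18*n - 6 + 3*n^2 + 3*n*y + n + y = 3*n^2 + n*(3*y - 17) + y - 6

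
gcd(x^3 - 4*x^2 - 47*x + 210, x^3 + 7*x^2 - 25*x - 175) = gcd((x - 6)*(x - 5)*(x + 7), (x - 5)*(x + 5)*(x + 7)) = x^2 + 2*x - 35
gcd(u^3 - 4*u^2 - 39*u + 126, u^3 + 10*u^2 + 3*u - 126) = u^2 + 3*u - 18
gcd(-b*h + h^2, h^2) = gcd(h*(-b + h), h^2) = h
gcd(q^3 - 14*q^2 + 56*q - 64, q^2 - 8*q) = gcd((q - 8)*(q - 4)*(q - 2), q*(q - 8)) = q - 8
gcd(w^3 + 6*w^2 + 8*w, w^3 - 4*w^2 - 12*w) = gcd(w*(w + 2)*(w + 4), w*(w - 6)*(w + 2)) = w^2 + 2*w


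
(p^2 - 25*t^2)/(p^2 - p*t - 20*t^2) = (p + 5*t)/(p + 4*t)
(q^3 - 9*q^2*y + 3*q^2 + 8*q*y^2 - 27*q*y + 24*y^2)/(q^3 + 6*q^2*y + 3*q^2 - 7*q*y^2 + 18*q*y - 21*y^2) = (q - 8*y)/(q + 7*y)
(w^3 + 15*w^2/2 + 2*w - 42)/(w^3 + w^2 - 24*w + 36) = (w + 7/2)/(w - 3)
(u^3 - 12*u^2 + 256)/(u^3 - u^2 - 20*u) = (u^2 - 16*u + 64)/(u*(u - 5))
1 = 1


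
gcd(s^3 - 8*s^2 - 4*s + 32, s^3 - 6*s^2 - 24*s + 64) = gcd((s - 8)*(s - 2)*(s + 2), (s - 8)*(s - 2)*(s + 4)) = s^2 - 10*s + 16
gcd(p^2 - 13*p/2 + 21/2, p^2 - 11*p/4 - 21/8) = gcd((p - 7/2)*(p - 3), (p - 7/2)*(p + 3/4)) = p - 7/2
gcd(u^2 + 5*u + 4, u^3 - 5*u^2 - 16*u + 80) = u + 4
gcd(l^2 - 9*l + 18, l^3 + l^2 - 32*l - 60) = l - 6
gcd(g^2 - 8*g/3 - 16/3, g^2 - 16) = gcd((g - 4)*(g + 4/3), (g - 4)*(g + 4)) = g - 4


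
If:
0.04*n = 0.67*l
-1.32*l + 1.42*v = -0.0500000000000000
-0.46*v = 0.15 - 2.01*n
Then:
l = 0.00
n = 0.07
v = -0.03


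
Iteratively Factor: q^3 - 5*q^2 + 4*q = (q - 4)*(q^2 - q) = (q - 4)*(q - 1)*(q)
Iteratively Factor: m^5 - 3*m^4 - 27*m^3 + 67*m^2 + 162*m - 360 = (m - 3)*(m^4 - 27*m^2 - 14*m + 120) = (m - 3)*(m + 3)*(m^3 - 3*m^2 - 18*m + 40) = (m - 3)*(m - 2)*(m + 3)*(m^2 - m - 20) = (m - 5)*(m - 3)*(m - 2)*(m + 3)*(m + 4)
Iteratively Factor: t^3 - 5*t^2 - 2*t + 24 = (t + 2)*(t^2 - 7*t + 12) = (t - 3)*(t + 2)*(t - 4)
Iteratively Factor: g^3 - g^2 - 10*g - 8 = (g + 2)*(g^2 - 3*g - 4) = (g + 1)*(g + 2)*(g - 4)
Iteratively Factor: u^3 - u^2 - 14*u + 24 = (u - 3)*(u^2 + 2*u - 8) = (u - 3)*(u + 4)*(u - 2)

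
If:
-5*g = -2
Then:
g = 2/5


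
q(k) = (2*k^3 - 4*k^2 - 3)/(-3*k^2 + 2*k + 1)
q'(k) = (6*k - 2)*(2*k^3 - 4*k^2 - 3)/(-3*k^2 + 2*k + 1)^2 + (6*k^2 - 8*k)/(-3*k^2 + 2*k + 1) = 2*(-3*k^4 + 4*k^3 - k^2 - 13*k + 3)/(9*k^4 - 12*k^3 - 2*k^2 + 4*k + 1)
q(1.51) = 1.86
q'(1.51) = -5.21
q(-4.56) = 3.91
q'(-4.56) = -0.66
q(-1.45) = 2.13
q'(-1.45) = -0.17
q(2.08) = 0.30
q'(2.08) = -1.59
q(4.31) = -1.80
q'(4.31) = -0.74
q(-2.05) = 2.36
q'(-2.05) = -0.50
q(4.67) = -2.06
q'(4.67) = -0.72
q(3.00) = -0.75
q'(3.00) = -0.90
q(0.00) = -3.00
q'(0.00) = 6.00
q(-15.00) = 10.87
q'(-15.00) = -0.67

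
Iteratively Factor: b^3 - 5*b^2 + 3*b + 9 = (b - 3)*(b^2 - 2*b - 3) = (b - 3)^2*(b + 1)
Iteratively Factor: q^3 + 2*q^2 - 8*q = (q)*(q^2 + 2*q - 8) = q*(q + 4)*(q - 2)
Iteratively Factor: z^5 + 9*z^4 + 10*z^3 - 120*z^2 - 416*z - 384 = (z + 3)*(z^4 + 6*z^3 - 8*z^2 - 96*z - 128) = (z + 3)*(z + 4)*(z^3 + 2*z^2 - 16*z - 32) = (z + 3)*(z + 4)^2*(z^2 - 2*z - 8) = (z - 4)*(z + 3)*(z + 4)^2*(z + 2)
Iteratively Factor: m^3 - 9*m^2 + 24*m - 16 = (m - 4)*(m^2 - 5*m + 4) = (m - 4)*(m - 1)*(m - 4)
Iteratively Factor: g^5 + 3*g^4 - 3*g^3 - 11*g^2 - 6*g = (g + 3)*(g^4 - 3*g^2 - 2*g) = (g - 2)*(g + 3)*(g^3 + 2*g^2 + g) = (g - 2)*(g + 1)*(g + 3)*(g^2 + g) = g*(g - 2)*(g + 1)*(g + 3)*(g + 1)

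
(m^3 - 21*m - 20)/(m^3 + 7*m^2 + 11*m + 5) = (m^2 - m - 20)/(m^2 + 6*m + 5)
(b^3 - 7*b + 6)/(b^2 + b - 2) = (b^2 + b - 6)/(b + 2)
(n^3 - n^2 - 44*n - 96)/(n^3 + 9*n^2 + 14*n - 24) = (n^2 - 5*n - 24)/(n^2 + 5*n - 6)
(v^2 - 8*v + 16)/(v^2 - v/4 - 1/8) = 8*(-v^2 + 8*v - 16)/(-8*v^2 + 2*v + 1)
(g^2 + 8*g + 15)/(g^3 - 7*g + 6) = (g + 5)/(g^2 - 3*g + 2)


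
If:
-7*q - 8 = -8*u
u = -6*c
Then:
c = -u/6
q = 8*u/7 - 8/7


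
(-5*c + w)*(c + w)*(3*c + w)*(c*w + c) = -15*c^4*w - 15*c^4 - 17*c^3*w^2 - 17*c^3*w - c^2*w^3 - c^2*w^2 + c*w^4 + c*w^3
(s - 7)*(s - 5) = s^2 - 12*s + 35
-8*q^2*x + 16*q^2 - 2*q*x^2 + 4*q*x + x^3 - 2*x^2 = (-4*q + x)*(2*q + x)*(x - 2)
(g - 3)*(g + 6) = g^2 + 3*g - 18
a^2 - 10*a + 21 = (a - 7)*(a - 3)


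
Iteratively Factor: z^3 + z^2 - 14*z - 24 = (z + 3)*(z^2 - 2*z - 8) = (z + 2)*(z + 3)*(z - 4)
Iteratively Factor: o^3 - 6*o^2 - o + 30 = (o + 2)*(o^2 - 8*o + 15) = (o - 3)*(o + 2)*(o - 5)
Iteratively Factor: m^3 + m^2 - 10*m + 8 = (m - 1)*(m^2 + 2*m - 8) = (m - 2)*(m - 1)*(m + 4)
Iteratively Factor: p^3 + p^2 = (p)*(p^2 + p) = p^2*(p + 1)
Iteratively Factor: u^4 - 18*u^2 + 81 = (u + 3)*(u^3 - 3*u^2 - 9*u + 27) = (u - 3)*(u + 3)*(u^2 - 9) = (u - 3)^2*(u + 3)*(u + 3)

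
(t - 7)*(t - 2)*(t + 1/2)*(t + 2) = t^4 - 13*t^3/2 - 15*t^2/2 + 26*t + 14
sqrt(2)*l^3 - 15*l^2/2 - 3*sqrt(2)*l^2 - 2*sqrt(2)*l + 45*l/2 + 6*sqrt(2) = (l - 3)*(l - 4*sqrt(2))*(sqrt(2)*l + 1/2)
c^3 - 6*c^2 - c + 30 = (c - 5)*(c - 3)*(c + 2)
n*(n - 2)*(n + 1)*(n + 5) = n^4 + 4*n^3 - 7*n^2 - 10*n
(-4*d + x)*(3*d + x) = -12*d^2 - d*x + x^2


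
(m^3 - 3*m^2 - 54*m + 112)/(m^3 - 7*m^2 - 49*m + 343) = (m^2 - 10*m + 16)/(m^2 - 14*m + 49)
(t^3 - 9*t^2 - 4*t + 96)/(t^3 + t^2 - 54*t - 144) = (t - 4)/(t + 6)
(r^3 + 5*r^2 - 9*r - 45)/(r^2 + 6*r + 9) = (r^2 + 2*r - 15)/(r + 3)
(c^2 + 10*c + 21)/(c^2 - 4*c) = (c^2 + 10*c + 21)/(c*(c - 4))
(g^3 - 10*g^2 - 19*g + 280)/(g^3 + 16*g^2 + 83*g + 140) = (g^2 - 15*g + 56)/(g^2 + 11*g + 28)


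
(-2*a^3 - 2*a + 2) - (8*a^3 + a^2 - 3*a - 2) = -10*a^3 - a^2 + a + 4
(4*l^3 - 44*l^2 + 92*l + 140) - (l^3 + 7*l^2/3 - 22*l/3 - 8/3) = 3*l^3 - 139*l^2/3 + 298*l/3 + 428/3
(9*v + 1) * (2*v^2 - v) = 18*v^3 - 7*v^2 - v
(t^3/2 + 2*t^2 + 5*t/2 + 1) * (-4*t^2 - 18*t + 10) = -2*t^5 - 17*t^4 - 41*t^3 - 29*t^2 + 7*t + 10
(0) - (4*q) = -4*q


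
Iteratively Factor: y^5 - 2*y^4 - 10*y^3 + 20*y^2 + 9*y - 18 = (y - 2)*(y^4 - 10*y^2 + 9) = (y - 2)*(y + 1)*(y^3 - y^2 - 9*y + 9) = (y - 2)*(y - 1)*(y + 1)*(y^2 - 9) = (y - 2)*(y - 1)*(y + 1)*(y + 3)*(y - 3)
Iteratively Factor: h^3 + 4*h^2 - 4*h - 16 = (h - 2)*(h^2 + 6*h + 8) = (h - 2)*(h + 4)*(h + 2)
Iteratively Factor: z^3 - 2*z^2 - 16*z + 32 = (z - 2)*(z^2 - 16) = (z - 4)*(z - 2)*(z + 4)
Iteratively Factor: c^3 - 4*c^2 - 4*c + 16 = (c - 4)*(c^2 - 4) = (c - 4)*(c + 2)*(c - 2)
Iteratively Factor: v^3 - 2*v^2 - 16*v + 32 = (v - 2)*(v^2 - 16) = (v - 2)*(v + 4)*(v - 4)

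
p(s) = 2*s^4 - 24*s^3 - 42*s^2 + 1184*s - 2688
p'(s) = 8*s^3 - 72*s^2 - 84*s + 1184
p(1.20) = -1365.00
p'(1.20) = 993.34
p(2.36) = -381.10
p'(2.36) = 689.90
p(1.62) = -968.41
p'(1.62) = 892.98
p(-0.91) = -3780.76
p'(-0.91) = 1194.79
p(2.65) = -193.34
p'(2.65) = 604.66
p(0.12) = -2546.57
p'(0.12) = 1172.90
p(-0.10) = -2806.80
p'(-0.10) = 1191.67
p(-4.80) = -5622.99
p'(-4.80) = -956.42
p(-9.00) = 13872.00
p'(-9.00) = -9724.00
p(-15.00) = 152352.00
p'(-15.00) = -40756.00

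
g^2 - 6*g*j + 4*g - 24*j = (g + 4)*(g - 6*j)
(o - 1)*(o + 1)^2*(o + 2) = o^4 + 3*o^3 + o^2 - 3*o - 2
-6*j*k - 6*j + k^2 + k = (-6*j + k)*(k + 1)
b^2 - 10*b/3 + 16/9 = (b - 8/3)*(b - 2/3)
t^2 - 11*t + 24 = (t - 8)*(t - 3)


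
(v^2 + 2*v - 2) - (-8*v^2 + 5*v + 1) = 9*v^2 - 3*v - 3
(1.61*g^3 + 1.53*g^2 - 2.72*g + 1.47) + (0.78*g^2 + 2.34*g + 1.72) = 1.61*g^3 + 2.31*g^2 - 0.38*g + 3.19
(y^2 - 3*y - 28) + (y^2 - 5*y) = 2*y^2 - 8*y - 28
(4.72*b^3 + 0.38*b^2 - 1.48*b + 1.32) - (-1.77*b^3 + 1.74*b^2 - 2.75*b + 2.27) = 6.49*b^3 - 1.36*b^2 + 1.27*b - 0.95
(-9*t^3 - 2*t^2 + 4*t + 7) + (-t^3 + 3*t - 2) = -10*t^3 - 2*t^2 + 7*t + 5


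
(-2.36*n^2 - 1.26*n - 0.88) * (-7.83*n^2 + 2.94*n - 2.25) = 18.4788*n^4 + 2.9274*n^3 + 8.496*n^2 + 0.2478*n + 1.98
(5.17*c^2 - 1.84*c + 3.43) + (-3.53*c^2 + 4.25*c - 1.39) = 1.64*c^2 + 2.41*c + 2.04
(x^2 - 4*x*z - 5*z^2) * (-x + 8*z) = -x^3 + 12*x^2*z - 27*x*z^2 - 40*z^3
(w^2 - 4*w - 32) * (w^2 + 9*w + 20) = w^4 + 5*w^3 - 48*w^2 - 368*w - 640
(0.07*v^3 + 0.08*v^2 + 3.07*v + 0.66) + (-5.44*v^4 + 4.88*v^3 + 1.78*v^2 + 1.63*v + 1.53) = -5.44*v^4 + 4.95*v^3 + 1.86*v^2 + 4.7*v + 2.19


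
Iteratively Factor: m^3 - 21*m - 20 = (m + 4)*(m^2 - 4*m - 5) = (m + 1)*(m + 4)*(m - 5)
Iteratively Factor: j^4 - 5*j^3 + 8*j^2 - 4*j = (j)*(j^3 - 5*j^2 + 8*j - 4) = j*(j - 1)*(j^2 - 4*j + 4) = j*(j - 2)*(j - 1)*(j - 2)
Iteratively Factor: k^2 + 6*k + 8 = (k + 2)*(k + 4)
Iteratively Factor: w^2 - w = (w - 1)*(w)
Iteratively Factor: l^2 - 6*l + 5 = (l - 1)*(l - 5)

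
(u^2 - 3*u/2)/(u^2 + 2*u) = (u - 3/2)/(u + 2)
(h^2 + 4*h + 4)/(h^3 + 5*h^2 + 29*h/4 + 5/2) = 4*(h + 2)/(4*h^2 + 12*h + 5)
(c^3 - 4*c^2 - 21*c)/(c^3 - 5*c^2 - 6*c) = (-c^2 + 4*c + 21)/(-c^2 + 5*c + 6)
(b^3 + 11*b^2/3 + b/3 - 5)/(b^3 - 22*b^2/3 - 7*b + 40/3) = (b + 3)/(b - 8)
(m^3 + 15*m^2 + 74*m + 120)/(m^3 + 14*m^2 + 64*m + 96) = (m + 5)/(m + 4)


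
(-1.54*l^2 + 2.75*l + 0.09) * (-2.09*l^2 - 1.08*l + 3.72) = 3.2186*l^4 - 4.0843*l^3 - 8.8869*l^2 + 10.1328*l + 0.3348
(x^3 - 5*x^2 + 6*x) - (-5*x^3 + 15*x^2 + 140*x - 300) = 6*x^3 - 20*x^2 - 134*x + 300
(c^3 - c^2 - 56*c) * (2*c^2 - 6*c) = 2*c^5 - 8*c^4 - 106*c^3 + 336*c^2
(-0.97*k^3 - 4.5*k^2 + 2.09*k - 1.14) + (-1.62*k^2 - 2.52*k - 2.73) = -0.97*k^3 - 6.12*k^2 - 0.43*k - 3.87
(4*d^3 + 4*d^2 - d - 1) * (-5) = -20*d^3 - 20*d^2 + 5*d + 5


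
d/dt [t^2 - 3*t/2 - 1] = 2*t - 3/2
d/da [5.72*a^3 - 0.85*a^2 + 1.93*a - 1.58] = 17.16*a^2 - 1.7*a + 1.93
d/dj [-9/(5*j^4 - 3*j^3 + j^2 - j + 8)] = 9*(20*j^3 - 9*j^2 + 2*j - 1)/(5*j^4 - 3*j^3 + j^2 - j + 8)^2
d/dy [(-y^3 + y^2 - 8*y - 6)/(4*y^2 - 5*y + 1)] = 2*(-2*y^4 + 5*y^3 + 12*y^2 + 25*y - 19)/(16*y^4 - 40*y^3 + 33*y^2 - 10*y + 1)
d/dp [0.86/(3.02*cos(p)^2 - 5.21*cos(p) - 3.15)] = (5.1944*cos(p) - 4.4806)*sin(p)/(-3.02*cos(p)^2 + 5.21*cos(p) + 3.15)^2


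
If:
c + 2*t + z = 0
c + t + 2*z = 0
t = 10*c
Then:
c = 0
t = 0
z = 0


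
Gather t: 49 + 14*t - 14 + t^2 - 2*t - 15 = t^2 + 12*t + 20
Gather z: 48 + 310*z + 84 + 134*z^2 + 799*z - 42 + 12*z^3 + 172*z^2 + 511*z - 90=12*z^3 + 306*z^2 + 1620*z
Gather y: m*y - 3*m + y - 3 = -3*m + y*(m + 1) - 3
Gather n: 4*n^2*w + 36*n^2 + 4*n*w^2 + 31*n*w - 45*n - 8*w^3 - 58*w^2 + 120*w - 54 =n^2*(4*w + 36) + n*(4*w^2 + 31*w - 45) - 8*w^3 - 58*w^2 + 120*w - 54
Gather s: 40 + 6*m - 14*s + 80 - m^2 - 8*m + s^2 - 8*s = -m^2 - 2*m + s^2 - 22*s + 120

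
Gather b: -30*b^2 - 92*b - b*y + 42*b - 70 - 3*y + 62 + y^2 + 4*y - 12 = -30*b^2 + b*(-y - 50) + y^2 + y - 20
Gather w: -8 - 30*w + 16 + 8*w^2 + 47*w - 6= 8*w^2 + 17*w + 2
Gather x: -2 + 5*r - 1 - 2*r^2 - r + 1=-2*r^2 + 4*r - 2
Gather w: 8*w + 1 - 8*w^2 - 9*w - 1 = -8*w^2 - w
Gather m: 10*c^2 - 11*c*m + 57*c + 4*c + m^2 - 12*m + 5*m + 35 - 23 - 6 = 10*c^2 + 61*c + m^2 + m*(-11*c - 7) + 6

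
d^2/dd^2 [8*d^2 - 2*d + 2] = 16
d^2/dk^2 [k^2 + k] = 2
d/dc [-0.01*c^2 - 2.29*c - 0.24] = -0.02*c - 2.29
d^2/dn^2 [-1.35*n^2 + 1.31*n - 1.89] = -2.70000000000000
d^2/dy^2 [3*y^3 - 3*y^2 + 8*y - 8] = 18*y - 6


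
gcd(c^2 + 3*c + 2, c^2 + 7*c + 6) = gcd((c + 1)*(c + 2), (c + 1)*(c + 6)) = c + 1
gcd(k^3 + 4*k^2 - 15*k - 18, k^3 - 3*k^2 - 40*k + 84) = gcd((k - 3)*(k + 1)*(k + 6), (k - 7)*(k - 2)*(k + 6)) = k + 6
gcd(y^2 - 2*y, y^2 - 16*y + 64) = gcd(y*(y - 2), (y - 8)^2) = 1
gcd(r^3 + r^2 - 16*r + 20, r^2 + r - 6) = r - 2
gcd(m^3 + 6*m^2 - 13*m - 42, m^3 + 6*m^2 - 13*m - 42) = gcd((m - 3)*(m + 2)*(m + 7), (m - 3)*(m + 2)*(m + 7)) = m^3 + 6*m^2 - 13*m - 42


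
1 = 1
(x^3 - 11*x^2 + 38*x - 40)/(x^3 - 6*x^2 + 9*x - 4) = (x^2 - 7*x + 10)/(x^2 - 2*x + 1)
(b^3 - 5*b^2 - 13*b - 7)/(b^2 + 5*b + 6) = (b^3 - 5*b^2 - 13*b - 7)/(b^2 + 5*b + 6)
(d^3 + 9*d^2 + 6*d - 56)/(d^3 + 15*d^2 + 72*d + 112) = (d - 2)/(d + 4)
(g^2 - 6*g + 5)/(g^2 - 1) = (g - 5)/(g + 1)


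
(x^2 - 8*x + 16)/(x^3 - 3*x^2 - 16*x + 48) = (x - 4)/(x^2 + x - 12)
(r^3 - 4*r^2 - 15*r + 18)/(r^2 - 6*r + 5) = (r^2 - 3*r - 18)/(r - 5)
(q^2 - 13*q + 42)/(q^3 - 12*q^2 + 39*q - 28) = (q - 6)/(q^2 - 5*q + 4)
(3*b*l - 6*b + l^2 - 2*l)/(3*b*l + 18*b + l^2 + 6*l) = (l - 2)/(l + 6)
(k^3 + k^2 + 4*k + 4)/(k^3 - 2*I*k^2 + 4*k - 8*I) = (k + 1)/(k - 2*I)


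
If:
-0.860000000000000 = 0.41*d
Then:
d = -2.10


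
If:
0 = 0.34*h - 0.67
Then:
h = 1.97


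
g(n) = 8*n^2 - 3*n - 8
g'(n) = 16*n - 3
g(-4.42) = 161.55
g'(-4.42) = -73.72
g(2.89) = 50.15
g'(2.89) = 43.24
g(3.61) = 85.43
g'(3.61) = 54.76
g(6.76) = 337.30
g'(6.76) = 105.16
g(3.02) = 55.90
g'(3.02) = 45.32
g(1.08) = -1.91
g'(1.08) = 14.28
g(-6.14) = 312.02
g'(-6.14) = -101.24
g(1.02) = -2.74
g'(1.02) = 13.32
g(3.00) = 55.00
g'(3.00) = 45.00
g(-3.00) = 73.00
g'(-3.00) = -51.00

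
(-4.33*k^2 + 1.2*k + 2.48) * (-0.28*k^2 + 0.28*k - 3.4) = 1.2124*k^4 - 1.5484*k^3 + 14.3636*k^2 - 3.3856*k - 8.432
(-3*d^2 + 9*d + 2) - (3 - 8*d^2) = 5*d^2 + 9*d - 1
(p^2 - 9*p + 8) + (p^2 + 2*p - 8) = 2*p^2 - 7*p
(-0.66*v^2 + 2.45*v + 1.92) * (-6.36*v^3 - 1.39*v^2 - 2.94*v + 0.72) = 4.1976*v^5 - 14.6646*v^4 - 13.6763*v^3 - 10.347*v^2 - 3.8808*v + 1.3824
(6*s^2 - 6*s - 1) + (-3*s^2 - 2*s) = 3*s^2 - 8*s - 1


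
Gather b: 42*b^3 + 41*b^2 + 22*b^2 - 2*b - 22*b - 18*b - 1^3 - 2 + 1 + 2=42*b^3 + 63*b^2 - 42*b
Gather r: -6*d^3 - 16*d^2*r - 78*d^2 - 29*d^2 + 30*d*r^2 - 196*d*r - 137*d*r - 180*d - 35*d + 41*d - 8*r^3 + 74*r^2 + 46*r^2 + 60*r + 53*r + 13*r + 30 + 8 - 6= -6*d^3 - 107*d^2 - 174*d - 8*r^3 + r^2*(30*d + 120) + r*(-16*d^2 - 333*d + 126) + 32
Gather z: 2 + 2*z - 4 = 2*z - 2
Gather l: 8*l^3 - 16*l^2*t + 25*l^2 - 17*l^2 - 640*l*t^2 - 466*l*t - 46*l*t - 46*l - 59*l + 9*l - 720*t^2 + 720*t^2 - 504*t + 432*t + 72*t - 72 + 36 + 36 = 8*l^3 + l^2*(8 - 16*t) + l*(-640*t^2 - 512*t - 96)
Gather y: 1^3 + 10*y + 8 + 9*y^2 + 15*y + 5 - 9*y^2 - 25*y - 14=0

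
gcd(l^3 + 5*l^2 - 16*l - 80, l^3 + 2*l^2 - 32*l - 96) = l + 4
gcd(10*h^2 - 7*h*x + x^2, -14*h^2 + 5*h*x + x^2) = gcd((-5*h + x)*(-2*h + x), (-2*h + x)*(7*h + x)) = -2*h + x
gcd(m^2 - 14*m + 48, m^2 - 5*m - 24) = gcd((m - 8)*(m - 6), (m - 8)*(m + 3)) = m - 8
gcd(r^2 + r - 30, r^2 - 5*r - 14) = 1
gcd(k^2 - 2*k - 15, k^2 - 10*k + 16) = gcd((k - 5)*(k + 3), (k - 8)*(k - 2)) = 1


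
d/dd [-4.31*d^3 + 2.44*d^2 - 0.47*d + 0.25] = -12.93*d^2 + 4.88*d - 0.47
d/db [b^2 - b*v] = 2*b - v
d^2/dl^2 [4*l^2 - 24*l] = 8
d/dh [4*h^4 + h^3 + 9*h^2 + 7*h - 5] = 16*h^3 + 3*h^2 + 18*h + 7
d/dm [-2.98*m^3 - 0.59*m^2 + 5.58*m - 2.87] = -8.94*m^2 - 1.18*m + 5.58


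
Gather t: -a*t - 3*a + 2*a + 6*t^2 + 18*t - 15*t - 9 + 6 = -a + 6*t^2 + t*(3 - a) - 3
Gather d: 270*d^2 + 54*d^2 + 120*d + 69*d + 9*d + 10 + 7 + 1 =324*d^2 + 198*d + 18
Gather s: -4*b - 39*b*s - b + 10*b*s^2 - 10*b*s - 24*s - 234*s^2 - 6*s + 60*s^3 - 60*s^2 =-5*b + 60*s^3 + s^2*(10*b - 294) + s*(-49*b - 30)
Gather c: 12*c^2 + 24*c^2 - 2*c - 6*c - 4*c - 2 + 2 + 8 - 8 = 36*c^2 - 12*c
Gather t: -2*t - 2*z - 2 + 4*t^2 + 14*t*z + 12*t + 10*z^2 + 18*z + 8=4*t^2 + t*(14*z + 10) + 10*z^2 + 16*z + 6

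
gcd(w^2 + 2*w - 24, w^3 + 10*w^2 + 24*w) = w + 6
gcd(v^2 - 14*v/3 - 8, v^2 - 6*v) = v - 6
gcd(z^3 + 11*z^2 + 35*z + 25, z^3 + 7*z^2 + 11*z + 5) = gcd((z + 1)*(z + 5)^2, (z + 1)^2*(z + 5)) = z^2 + 6*z + 5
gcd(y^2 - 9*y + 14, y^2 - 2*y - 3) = 1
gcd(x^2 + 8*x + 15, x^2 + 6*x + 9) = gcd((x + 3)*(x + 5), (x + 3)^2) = x + 3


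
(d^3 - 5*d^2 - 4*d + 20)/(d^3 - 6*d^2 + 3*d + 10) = (d + 2)/(d + 1)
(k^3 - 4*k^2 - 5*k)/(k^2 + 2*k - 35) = k*(k + 1)/(k + 7)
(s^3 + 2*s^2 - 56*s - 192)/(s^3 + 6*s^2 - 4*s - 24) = (s^2 - 4*s - 32)/(s^2 - 4)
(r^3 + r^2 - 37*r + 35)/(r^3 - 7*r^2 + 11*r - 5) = (r + 7)/(r - 1)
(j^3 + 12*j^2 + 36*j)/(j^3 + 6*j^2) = (j + 6)/j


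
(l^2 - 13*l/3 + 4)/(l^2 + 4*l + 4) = (l^2 - 13*l/3 + 4)/(l^2 + 4*l + 4)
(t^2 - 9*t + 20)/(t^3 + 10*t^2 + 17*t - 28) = (t^2 - 9*t + 20)/(t^3 + 10*t^2 + 17*t - 28)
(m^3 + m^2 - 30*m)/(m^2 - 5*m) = m + 6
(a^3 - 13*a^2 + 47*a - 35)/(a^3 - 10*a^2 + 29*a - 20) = (a - 7)/(a - 4)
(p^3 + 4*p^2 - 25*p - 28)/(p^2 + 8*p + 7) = p - 4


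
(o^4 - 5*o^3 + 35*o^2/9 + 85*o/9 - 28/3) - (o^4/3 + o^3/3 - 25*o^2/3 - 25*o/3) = 2*o^4/3 - 16*o^3/3 + 110*o^2/9 + 160*o/9 - 28/3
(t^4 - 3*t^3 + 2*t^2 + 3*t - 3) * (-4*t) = -4*t^5 + 12*t^4 - 8*t^3 - 12*t^2 + 12*t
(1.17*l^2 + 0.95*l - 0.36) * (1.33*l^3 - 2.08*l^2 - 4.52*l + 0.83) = 1.5561*l^5 - 1.1701*l^4 - 7.7432*l^3 - 2.5741*l^2 + 2.4157*l - 0.2988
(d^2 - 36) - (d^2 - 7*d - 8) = 7*d - 28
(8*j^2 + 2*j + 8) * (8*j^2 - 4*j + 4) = 64*j^4 - 16*j^3 + 88*j^2 - 24*j + 32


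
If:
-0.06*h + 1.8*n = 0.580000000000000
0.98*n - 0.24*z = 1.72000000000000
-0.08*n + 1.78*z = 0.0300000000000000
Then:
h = 43.70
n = 1.78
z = 0.10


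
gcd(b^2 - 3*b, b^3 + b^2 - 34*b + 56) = 1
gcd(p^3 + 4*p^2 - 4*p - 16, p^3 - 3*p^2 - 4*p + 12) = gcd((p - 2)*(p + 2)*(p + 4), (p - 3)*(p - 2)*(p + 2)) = p^2 - 4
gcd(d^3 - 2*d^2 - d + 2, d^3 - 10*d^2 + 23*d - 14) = d^2 - 3*d + 2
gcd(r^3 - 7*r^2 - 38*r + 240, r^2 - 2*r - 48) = r^2 - 2*r - 48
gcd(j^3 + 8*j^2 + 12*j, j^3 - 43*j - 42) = j + 6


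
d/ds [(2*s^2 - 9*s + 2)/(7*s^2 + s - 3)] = 5*(13*s^2 - 8*s + 5)/(49*s^4 + 14*s^3 - 41*s^2 - 6*s + 9)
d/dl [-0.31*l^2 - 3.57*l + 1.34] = -0.62*l - 3.57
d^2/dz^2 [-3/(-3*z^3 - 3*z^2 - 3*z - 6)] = 2*(-(3*z + 1)*(z^3 + z^2 + z + 2) + (3*z^2 + 2*z + 1)^2)/(z^3 + z^2 + z + 2)^3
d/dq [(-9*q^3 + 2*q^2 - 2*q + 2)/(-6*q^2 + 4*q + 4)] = (27*q^4 - 36*q^3 - 56*q^2 + 20*q - 8)/(2*(9*q^4 - 12*q^3 - 8*q^2 + 8*q + 4))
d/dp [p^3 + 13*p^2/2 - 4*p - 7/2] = 3*p^2 + 13*p - 4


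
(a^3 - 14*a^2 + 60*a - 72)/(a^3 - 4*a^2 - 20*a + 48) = (a - 6)/(a + 4)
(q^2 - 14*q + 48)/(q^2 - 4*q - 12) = (q - 8)/(q + 2)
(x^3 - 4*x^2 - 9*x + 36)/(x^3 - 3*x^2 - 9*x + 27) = (x - 4)/(x - 3)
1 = 1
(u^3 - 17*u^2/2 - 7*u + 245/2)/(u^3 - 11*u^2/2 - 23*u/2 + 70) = (u - 7)/(u - 4)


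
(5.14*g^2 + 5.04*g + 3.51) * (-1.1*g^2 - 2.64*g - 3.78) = -5.654*g^4 - 19.1136*g^3 - 36.5958*g^2 - 28.3176*g - 13.2678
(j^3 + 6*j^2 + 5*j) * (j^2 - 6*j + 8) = j^5 - 23*j^3 + 18*j^2 + 40*j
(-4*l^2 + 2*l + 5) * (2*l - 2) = -8*l^3 + 12*l^2 + 6*l - 10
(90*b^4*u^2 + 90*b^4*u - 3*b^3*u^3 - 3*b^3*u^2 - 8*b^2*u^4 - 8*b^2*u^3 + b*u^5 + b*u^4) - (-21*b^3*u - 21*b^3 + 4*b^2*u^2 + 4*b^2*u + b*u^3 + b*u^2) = 90*b^4*u^2 + 90*b^4*u - 3*b^3*u^3 - 3*b^3*u^2 + 21*b^3*u + 21*b^3 - 8*b^2*u^4 - 8*b^2*u^3 - 4*b^2*u^2 - 4*b^2*u + b*u^5 + b*u^4 - b*u^3 - b*u^2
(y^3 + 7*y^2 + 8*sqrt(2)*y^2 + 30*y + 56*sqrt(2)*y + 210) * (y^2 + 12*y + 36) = y^5 + 8*sqrt(2)*y^4 + 19*y^4 + 150*y^3 + 152*sqrt(2)*y^3 + 822*y^2 + 960*sqrt(2)*y^2 + 2016*sqrt(2)*y + 3600*y + 7560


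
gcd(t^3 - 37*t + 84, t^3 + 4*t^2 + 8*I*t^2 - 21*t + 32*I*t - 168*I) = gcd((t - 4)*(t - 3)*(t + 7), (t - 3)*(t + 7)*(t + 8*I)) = t^2 + 4*t - 21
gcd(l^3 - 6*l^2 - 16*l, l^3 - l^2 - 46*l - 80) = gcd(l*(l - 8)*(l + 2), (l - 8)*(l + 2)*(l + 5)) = l^2 - 6*l - 16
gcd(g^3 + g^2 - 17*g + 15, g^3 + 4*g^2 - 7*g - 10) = g + 5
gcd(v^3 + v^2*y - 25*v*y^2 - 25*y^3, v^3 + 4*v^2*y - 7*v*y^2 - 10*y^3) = v^2 + 6*v*y + 5*y^2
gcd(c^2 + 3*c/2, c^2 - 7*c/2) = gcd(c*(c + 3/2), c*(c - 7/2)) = c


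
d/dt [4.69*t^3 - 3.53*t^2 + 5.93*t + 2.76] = 14.07*t^2 - 7.06*t + 5.93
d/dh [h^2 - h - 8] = 2*h - 1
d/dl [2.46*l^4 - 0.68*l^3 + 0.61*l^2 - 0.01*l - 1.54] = 9.84*l^3 - 2.04*l^2 + 1.22*l - 0.01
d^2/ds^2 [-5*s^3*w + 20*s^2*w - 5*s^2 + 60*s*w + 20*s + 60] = -30*s*w + 40*w - 10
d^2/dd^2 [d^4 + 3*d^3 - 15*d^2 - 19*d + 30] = 12*d^2 + 18*d - 30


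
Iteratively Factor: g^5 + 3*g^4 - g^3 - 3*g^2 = (g + 1)*(g^4 + 2*g^3 - 3*g^2) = (g - 1)*(g + 1)*(g^3 + 3*g^2) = (g - 1)*(g + 1)*(g + 3)*(g^2) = g*(g - 1)*(g + 1)*(g + 3)*(g)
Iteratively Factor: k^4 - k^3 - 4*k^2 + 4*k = (k - 2)*(k^3 + k^2 - 2*k) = (k - 2)*(k + 2)*(k^2 - k) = (k - 2)*(k - 1)*(k + 2)*(k)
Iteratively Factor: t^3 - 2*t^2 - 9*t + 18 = (t - 2)*(t^2 - 9) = (t - 3)*(t - 2)*(t + 3)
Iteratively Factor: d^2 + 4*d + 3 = (d + 1)*(d + 3)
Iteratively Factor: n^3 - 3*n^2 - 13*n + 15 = (n - 5)*(n^2 + 2*n - 3) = (n - 5)*(n + 3)*(n - 1)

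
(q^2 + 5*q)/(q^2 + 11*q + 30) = q/(q + 6)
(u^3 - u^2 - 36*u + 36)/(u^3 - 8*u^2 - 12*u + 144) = (u^2 + 5*u - 6)/(u^2 - 2*u - 24)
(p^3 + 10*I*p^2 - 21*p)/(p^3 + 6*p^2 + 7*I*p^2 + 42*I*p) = (p + 3*I)/(p + 6)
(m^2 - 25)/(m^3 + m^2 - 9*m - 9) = (m^2 - 25)/(m^3 + m^2 - 9*m - 9)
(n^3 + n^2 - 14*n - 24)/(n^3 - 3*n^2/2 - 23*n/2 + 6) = 2*(n + 2)/(2*n - 1)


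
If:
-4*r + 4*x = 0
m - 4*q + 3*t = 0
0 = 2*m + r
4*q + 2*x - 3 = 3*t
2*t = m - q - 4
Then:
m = -1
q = -17/11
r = 2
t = -19/11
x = 2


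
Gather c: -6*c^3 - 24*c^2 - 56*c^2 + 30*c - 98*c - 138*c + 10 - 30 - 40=-6*c^3 - 80*c^2 - 206*c - 60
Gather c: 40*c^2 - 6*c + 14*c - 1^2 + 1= 40*c^2 + 8*c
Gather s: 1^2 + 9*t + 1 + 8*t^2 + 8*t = 8*t^2 + 17*t + 2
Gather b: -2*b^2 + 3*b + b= -2*b^2 + 4*b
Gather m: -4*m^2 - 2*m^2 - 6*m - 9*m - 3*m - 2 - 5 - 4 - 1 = -6*m^2 - 18*m - 12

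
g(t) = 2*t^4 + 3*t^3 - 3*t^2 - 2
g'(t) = 8*t^3 + 9*t^2 - 6*t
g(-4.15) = 325.14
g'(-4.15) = -391.88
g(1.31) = 5.49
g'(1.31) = 25.57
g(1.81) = 27.43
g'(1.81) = 66.06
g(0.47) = -2.25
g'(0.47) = -0.00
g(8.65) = 12911.99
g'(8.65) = 5799.22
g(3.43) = 360.59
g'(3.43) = 408.13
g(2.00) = 42.00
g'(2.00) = 88.00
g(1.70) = 20.77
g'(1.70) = 55.11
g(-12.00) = 35854.00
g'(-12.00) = -12456.00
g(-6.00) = 1834.00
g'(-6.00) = -1368.00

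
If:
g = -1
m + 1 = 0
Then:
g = -1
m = -1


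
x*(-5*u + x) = -5*u*x + x^2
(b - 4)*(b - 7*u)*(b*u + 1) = b^3*u - 7*b^2*u^2 - 4*b^2*u + b^2 + 28*b*u^2 - 7*b*u - 4*b + 28*u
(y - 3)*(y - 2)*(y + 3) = y^3 - 2*y^2 - 9*y + 18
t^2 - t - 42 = (t - 7)*(t + 6)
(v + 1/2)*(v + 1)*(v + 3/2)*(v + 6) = v^4 + 9*v^3 + 83*v^2/4 + 69*v/4 + 9/2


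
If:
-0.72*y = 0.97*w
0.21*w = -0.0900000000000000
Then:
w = -0.43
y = 0.58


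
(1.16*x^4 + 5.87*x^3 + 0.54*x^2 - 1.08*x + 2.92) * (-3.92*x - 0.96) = -4.5472*x^5 - 24.124*x^4 - 7.752*x^3 + 3.7152*x^2 - 10.4096*x - 2.8032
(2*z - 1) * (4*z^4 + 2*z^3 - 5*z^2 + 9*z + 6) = 8*z^5 - 12*z^3 + 23*z^2 + 3*z - 6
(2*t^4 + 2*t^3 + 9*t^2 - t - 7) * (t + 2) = 2*t^5 + 6*t^4 + 13*t^3 + 17*t^2 - 9*t - 14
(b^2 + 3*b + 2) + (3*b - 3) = b^2 + 6*b - 1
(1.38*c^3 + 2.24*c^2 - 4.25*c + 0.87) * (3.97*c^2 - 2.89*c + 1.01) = 5.4786*c^5 + 4.9046*c^4 - 21.9523*c^3 + 17.9988*c^2 - 6.8068*c + 0.8787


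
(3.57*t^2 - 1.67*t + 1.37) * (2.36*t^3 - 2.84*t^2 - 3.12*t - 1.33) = 8.4252*t^5 - 14.08*t^4 - 3.1624*t^3 - 3.4285*t^2 - 2.0533*t - 1.8221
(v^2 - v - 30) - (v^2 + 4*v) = -5*v - 30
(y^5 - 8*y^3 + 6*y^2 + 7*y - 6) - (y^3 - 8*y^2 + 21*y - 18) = y^5 - 9*y^3 + 14*y^2 - 14*y + 12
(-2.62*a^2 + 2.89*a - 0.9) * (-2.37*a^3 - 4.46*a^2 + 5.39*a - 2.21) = 6.2094*a^5 + 4.8359*a^4 - 24.8782*a^3 + 25.3813*a^2 - 11.2379*a + 1.989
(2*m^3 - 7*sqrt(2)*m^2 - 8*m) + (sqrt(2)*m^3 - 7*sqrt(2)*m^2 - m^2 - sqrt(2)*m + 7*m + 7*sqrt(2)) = sqrt(2)*m^3 + 2*m^3 - 14*sqrt(2)*m^2 - m^2 - sqrt(2)*m - m + 7*sqrt(2)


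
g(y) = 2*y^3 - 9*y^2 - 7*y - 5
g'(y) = 6*y^2 - 18*y - 7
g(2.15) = -41.78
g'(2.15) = -17.96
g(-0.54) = -4.16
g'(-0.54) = 4.47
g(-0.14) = -4.20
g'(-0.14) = -4.36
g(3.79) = -51.93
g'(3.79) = 10.96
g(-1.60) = -25.03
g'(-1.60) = 37.16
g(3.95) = -49.81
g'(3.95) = 15.52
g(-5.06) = -459.12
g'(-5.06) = 237.70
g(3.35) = -54.26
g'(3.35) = 0.03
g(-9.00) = -2129.00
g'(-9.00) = 641.00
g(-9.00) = -2129.00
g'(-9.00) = 641.00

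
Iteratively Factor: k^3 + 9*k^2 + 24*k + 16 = (k + 4)*(k^2 + 5*k + 4) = (k + 4)^2*(k + 1)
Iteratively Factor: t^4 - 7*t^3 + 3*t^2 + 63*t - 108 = (t + 3)*(t^3 - 10*t^2 + 33*t - 36) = (t - 3)*(t + 3)*(t^2 - 7*t + 12) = (t - 3)^2*(t + 3)*(t - 4)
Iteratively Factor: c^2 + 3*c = (c + 3)*(c)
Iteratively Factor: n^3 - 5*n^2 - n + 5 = (n - 1)*(n^2 - 4*n - 5) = (n - 1)*(n + 1)*(n - 5)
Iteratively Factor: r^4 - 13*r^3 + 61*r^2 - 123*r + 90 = (r - 5)*(r^3 - 8*r^2 + 21*r - 18) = (r - 5)*(r - 2)*(r^2 - 6*r + 9) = (r - 5)*(r - 3)*(r - 2)*(r - 3)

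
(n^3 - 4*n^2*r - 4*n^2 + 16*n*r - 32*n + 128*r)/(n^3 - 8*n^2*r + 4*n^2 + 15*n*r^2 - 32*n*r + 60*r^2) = (n^2 - 4*n*r - 8*n + 32*r)/(n^2 - 8*n*r + 15*r^2)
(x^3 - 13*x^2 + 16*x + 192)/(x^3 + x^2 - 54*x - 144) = (x - 8)/(x + 6)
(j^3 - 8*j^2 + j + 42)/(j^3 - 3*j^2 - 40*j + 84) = (j^2 - j - 6)/(j^2 + 4*j - 12)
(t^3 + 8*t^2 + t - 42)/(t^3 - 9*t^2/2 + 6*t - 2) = 2*(t^2 + 10*t + 21)/(2*t^2 - 5*t + 2)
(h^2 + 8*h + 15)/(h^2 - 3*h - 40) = (h + 3)/(h - 8)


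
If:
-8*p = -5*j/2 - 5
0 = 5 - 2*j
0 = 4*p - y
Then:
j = 5/2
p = 45/32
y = 45/8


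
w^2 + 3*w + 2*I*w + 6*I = (w + 3)*(w + 2*I)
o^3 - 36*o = o*(o - 6)*(o + 6)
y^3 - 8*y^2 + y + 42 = (y - 7)*(y - 3)*(y + 2)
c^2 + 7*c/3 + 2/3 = (c + 1/3)*(c + 2)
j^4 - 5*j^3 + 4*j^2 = j^2*(j - 4)*(j - 1)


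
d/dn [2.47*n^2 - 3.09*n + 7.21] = 4.94*n - 3.09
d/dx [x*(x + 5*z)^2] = (x + 5*z)*(3*x + 5*z)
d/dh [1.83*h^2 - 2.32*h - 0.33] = 3.66*h - 2.32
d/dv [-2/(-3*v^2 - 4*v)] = 4*(-3*v - 2)/(v^2*(3*v + 4)^2)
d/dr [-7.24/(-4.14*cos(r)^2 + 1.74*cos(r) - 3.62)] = (59.9472*cos(r) - 12.5976)*sin(r)/(4.14*cos(r)^2 - 1.74*cos(r) + 3.62)^2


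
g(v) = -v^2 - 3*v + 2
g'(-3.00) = 3.00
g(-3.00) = 2.00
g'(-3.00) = 3.00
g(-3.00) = 2.00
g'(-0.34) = -2.32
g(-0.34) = 2.90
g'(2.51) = -8.02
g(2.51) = -11.83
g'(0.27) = -3.54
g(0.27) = 1.12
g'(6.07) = -15.14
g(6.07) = -53.05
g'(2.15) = -7.30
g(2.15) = -9.07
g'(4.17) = -11.34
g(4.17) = -27.90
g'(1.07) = -5.14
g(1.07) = -2.35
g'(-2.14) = 1.28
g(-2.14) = 3.84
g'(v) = -2*v - 3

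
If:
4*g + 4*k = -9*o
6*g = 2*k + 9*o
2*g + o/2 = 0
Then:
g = 0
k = 0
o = 0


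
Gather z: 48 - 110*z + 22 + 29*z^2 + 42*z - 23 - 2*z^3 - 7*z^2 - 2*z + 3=-2*z^3 + 22*z^2 - 70*z + 50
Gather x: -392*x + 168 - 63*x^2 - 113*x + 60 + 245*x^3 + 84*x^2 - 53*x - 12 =245*x^3 + 21*x^2 - 558*x + 216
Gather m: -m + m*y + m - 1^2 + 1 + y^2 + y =m*y + y^2 + y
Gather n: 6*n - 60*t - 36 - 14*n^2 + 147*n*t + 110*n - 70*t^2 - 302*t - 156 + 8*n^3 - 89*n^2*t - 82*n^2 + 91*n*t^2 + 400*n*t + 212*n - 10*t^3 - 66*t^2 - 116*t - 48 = 8*n^3 + n^2*(-89*t - 96) + n*(91*t^2 + 547*t + 328) - 10*t^3 - 136*t^2 - 478*t - 240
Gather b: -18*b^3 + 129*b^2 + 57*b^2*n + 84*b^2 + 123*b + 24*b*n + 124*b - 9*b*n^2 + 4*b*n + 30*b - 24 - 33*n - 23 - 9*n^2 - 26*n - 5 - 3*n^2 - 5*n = -18*b^3 + b^2*(57*n + 213) + b*(-9*n^2 + 28*n + 277) - 12*n^2 - 64*n - 52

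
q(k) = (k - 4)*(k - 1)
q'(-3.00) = -11.00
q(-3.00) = 28.00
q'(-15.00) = -35.00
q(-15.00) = 304.00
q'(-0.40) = -5.80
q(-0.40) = 6.16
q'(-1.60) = -8.20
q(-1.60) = 14.56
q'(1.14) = -2.72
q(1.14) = -0.40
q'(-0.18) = -5.36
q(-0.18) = 4.93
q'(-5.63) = -16.26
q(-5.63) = 63.85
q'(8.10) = 11.20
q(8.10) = 29.11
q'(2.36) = -0.28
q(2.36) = -2.23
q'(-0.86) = -6.72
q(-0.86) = 9.04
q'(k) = 2*k - 5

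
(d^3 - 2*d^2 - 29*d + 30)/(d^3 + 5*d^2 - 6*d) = (d^2 - d - 30)/(d*(d + 6))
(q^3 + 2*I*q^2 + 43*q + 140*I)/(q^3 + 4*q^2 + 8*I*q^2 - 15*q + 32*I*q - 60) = (q^2 - 3*I*q + 28)/(q^2 + q*(4 + 3*I) + 12*I)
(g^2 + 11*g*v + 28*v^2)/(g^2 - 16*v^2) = (-g - 7*v)/(-g + 4*v)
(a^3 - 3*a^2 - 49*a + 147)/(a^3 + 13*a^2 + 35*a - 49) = (a^2 - 10*a + 21)/(a^2 + 6*a - 7)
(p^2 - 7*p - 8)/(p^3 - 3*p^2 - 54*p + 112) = (p + 1)/(p^2 + 5*p - 14)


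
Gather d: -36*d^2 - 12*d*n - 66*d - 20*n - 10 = -36*d^2 + d*(-12*n - 66) - 20*n - 10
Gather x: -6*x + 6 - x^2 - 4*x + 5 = -x^2 - 10*x + 11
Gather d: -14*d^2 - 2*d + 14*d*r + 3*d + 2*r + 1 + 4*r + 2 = -14*d^2 + d*(14*r + 1) + 6*r + 3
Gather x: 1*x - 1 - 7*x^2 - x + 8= 7 - 7*x^2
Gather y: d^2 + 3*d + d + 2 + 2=d^2 + 4*d + 4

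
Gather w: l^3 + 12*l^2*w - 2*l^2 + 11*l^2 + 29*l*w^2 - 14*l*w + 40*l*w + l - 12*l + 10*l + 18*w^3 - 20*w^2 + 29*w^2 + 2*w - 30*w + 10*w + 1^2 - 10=l^3 + 9*l^2 - l + 18*w^3 + w^2*(29*l + 9) + w*(12*l^2 + 26*l - 18) - 9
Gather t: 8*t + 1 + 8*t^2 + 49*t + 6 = 8*t^2 + 57*t + 7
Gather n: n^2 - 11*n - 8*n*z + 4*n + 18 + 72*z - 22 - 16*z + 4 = n^2 + n*(-8*z - 7) + 56*z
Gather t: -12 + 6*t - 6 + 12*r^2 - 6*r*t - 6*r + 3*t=12*r^2 - 6*r + t*(9 - 6*r) - 18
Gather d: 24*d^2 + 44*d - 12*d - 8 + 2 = 24*d^2 + 32*d - 6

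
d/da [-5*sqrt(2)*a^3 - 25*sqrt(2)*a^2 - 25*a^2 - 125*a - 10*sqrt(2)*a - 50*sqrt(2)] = -15*sqrt(2)*a^2 - 50*sqrt(2)*a - 50*a - 125 - 10*sqrt(2)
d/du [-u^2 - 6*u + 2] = -2*u - 6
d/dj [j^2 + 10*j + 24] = 2*j + 10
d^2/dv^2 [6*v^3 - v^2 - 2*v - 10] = 36*v - 2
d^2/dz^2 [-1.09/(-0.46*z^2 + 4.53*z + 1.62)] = (0.461288*z^2 - 4.542684*z - 1.09*(0.92*z - 4.53)*(1.84*z - 9.06) - 1.624536)/(-0.46*z^2 + 4.53*z + 1.62)^3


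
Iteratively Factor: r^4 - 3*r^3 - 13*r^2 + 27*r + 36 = (r + 1)*(r^3 - 4*r^2 - 9*r + 36) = (r - 4)*(r + 1)*(r^2 - 9) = (r - 4)*(r + 1)*(r + 3)*(r - 3)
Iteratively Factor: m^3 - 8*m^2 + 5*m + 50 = (m + 2)*(m^2 - 10*m + 25) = (m - 5)*(m + 2)*(m - 5)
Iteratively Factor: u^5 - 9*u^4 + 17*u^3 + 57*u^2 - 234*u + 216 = (u + 3)*(u^4 - 12*u^3 + 53*u^2 - 102*u + 72) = (u - 3)*(u + 3)*(u^3 - 9*u^2 + 26*u - 24) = (u - 3)^2*(u + 3)*(u^2 - 6*u + 8) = (u - 4)*(u - 3)^2*(u + 3)*(u - 2)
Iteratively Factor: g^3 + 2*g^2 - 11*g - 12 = (g + 1)*(g^2 + g - 12) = (g - 3)*(g + 1)*(g + 4)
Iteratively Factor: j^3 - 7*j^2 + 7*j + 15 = (j - 3)*(j^2 - 4*j - 5) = (j - 5)*(j - 3)*(j + 1)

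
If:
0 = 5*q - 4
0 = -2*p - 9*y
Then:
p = -9*y/2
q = 4/5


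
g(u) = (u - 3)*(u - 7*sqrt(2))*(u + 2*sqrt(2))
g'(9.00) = 54.93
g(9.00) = -63.84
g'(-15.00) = 970.35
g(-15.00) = -5455.19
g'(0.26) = -11.82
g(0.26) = 81.57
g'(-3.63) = 105.86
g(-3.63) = -71.90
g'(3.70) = -40.24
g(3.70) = -28.33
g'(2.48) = -38.29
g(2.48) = 20.48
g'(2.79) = -39.63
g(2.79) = 8.39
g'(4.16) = -38.66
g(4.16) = -46.53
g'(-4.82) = 160.00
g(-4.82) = -229.24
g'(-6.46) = 248.53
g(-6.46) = -562.03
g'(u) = (u - 3)*(u - 7*sqrt(2)) + (u - 3)*(u + 2*sqrt(2)) + (u - 7*sqrt(2))*(u + 2*sqrt(2))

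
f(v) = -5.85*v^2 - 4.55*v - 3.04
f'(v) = -11.7*v - 4.55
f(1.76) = -29.17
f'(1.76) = -25.14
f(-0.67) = -2.62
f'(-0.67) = 3.29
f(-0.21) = -2.34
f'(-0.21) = -2.09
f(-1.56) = -10.18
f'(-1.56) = 13.70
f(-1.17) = -5.72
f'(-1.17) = 9.14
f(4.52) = -143.12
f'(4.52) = -57.43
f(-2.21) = -21.56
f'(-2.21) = 21.31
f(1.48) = -22.59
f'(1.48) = -21.87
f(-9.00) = -435.94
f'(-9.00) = 100.75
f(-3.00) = -42.04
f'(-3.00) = 30.55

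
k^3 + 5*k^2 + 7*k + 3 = (k + 1)^2*(k + 3)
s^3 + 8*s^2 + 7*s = s*(s + 1)*(s + 7)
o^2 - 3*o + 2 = (o - 2)*(o - 1)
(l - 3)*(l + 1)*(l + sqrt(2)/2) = l^3 - 2*l^2 + sqrt(2)*l^2/2 - 3*l - sqrt(2)*l - 3*sqrt(2)/2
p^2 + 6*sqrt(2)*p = p*(p + 6*sqrt(2))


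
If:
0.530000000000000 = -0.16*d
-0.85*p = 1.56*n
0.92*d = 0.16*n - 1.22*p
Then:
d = -3.31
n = -1.27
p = 2.33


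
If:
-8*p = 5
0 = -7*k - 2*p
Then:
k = 5/28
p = -5/8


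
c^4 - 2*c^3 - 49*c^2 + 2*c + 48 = (c - 8)*(c - 1)*(c + 1)*(c + 6)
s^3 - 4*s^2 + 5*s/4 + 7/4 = (s - 7/2)*(s - 1)*(s + 1/2)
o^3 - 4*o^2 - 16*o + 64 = (o - 4)^2*(o + 4)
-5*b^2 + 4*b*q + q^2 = (-b + q)*(5*b + q)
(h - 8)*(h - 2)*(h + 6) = h^3 - 4*h^2 - 44*h + 96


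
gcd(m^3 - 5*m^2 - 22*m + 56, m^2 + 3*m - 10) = m - 2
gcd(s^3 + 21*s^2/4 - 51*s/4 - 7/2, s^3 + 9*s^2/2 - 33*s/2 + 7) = s^2 + 5*s - 14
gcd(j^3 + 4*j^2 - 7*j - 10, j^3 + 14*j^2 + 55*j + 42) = j + 1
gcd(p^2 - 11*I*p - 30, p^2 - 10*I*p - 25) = p - 5*I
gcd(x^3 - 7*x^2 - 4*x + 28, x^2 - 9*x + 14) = x^2 - 9*x + 14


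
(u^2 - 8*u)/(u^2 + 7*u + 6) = u*(u - 8)/(u^2 + 7*u + 6)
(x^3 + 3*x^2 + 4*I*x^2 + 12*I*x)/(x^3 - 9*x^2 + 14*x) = (x^2 + x*(3 + 4*I) + 12*I)/(x^2 - 9*x + 14)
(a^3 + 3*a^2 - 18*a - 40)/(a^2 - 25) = (a^2 - 2*a - 8)/(a - 5)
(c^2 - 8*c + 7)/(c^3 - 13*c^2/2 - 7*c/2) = 2*(c - 1)/(c*(2*c + 1))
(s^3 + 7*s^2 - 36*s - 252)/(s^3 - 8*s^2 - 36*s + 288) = (s + 7)/(s - 8)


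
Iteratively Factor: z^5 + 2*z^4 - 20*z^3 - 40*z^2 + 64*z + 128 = (z + 2)*(z^4 - 20*z^2 + 64) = (z + 2)^2*(z^3 - 2*z^2 - 16*z + 32) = (z - 2)*(z + 2)^2*(z^2 - 16) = (z - 4)*(z - 2)*(z + 2)^2*(z + 4)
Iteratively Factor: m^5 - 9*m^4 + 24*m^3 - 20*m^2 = (m - 2)*(m^4 - 7*m^3 + 10*m^2) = (m - 5)*(m - 2)*(m^3 - 2*m^2) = (m - 5)*(m - 2)^2*(m^2) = m*(m - 5)*(m - 2)^2*(m)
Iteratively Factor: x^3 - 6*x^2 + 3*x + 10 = (x + 1)*(x^2 - 7*x + 10) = (x - 5)*(x + 1)*(x - 2)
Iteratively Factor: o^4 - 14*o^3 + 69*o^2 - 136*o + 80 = (o - 4)*(o^3 - 10*o^2 + 29*o - 20) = (o - 5)*(o - 4)*(o^2 - 5*o + 4) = (o - 5)*(o - 4)*(o - 1)*(o - 4)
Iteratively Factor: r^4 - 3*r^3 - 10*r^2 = (r - 5)*(r^3 + 2*r^2) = r*(r - 5)*(r^2 + 2*r) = r*(r - 5)*(r + 2)*(r)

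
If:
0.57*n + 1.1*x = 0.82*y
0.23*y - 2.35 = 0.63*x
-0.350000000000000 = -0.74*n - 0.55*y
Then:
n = 3.86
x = -5.39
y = -4.55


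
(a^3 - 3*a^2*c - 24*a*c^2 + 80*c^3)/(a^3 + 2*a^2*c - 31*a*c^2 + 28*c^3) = (a^2 + a*c - 20*c^2)/(a^2 + 6*a*c - 7*c^2)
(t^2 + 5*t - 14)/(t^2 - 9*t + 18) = (t^2 + 5*t - 14)/(t^2 - 9*t + 18)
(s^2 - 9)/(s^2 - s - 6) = (s + 3)/(s + 2)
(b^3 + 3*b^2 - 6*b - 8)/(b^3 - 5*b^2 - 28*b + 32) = (b^2 - b - 2)/(b^2 - 9*b + 8)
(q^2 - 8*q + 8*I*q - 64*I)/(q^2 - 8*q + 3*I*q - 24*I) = (q + 8*I)/(q + 3*I)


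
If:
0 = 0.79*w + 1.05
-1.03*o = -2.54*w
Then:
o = -3.28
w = -1.33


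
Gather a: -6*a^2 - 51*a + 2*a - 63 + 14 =-6*a^2 - 49*a - 49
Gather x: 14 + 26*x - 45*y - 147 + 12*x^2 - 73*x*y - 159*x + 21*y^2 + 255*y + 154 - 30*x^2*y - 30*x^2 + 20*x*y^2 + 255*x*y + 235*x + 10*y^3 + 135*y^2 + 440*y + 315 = x^2*(-30*y - 18) + x*(20*y^2 + 182*y + 102) + 10*y^3 + 156*y^2 + 650*y + 336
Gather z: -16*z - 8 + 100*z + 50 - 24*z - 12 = 60*z + 30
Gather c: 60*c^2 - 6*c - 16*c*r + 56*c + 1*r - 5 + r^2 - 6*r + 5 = 60*c^2 + c*(50 - 16*r) + r^2 - 5*r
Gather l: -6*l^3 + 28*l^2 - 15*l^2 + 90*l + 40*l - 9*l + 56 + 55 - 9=-6*l^3 + 13*l^2 + 121*l + 102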